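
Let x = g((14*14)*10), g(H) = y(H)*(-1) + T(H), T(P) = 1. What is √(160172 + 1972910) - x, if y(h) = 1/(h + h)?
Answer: -3919/3920 + √2133082 ≈ 1459.5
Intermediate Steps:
y(h) = 1/(2*h)
g(H) = 1 - 1/(2*H) (g(H) = (1/(2*H))*(-1) + 1 = -1/(2*H) + 1 = 1 - 1/(2*H))
x = 3919/3920 (x = (-½ + (14*14)*10)/(((14*14)*10)) = (-½ + 196*10)/((196*10)) = (-½ + 1960)/1960 = (1/1960)*(3919/2) = 3919/3920 ≈ 0.99974)
√(160172 + 1972910) - x = √(160172 + 1972910) - 1*3919/3920 = √2133082 - 3919/3920 = -3919/3920 + √2133082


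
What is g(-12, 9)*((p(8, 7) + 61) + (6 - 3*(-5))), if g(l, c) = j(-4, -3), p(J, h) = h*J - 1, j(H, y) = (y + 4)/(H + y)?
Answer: -137/7 ≈ -19.571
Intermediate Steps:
j(H, y) = (4 + y)/(H + y)
p(J, h) = -1 + J*h (p(J, h) = J*h - 1 = -1 + J*h)
g(l, c) = -1/7 (g(l, c) = (4 - 3)/(-4 - 3) = 1/(-7) = -1/7*1 = -1/7)
g(-12, 9)*((p(8, 7) + 61) + (6 - 3*(-5))) = -(((-1 + 8*7) + 61) + (6 - 3*(-5)))/7 = -(((-1 + 56) + 61) + (6 + 15))/7 = -((55 + 61) + 21)/7 = -(116 + 21)/7 = -1/7*137 = -137/7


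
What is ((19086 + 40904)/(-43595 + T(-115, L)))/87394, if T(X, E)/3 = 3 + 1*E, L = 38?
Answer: -29995/1899595984 ≈ -1.5790e-5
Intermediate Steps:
T(X, E) = 9 + 3*E (T(X, E) = 3*(3 + 1*E) = 3*(3 + E) = 9 + 3*E)
((19086 + 40904)/(-43595 + T(-115, L)))/87394 = ((19086 + 40904)/(-43595 + (9 + 3*38)))/87394 = (59990/(-43595 + (9 + 114)))*(1/87394) = (59990/(-43595 + 123))*(1/87394) = (59990/(-43472))*(1/87394) = (59990*(-1/43472))*(1/87394) = -29995/21736*1/87394 = -29995/1899595984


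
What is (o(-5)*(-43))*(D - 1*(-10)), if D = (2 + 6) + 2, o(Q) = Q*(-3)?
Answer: -12900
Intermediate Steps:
o(Q) = -3*Q
D = 10 (D = 8 + 2 = 10)
(o(-5)*(-43))*(D - 1*(-10)) = (-3*(-5)*(-43))*(10 - 1*(-10)) = (15*(-43))*(10 + 10) = -645*20 = -12900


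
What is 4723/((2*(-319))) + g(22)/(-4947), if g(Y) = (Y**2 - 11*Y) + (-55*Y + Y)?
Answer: -22761133/3156186 ≈ -7.2116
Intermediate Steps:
g(Y) = Y**2 - 65*Y (g(Y) = (Y**2 - 11*Y) - 54*Y = Y**2 - 65*Y)
4723/((2*(-319))) + g(22)/(-4947) = 4723/((2*(-319))) + (22*(-65 + 22))/(-4947) = 4723/(-638) + (22*(-43))*(-1/4947) = 4723*(-1/638) - 946*(-1/4947) = -4723/638 + 946/4947 = -22761133/3156186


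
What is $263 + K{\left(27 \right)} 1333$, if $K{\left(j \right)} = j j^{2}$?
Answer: $26237702$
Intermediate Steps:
$K{\left(j \right)} = j^{3}$
$263 + K{\left(27 \right)} 1333 = 263 + 27^{3} \cdot 1333 = 263 + 19683 \cdot 1333 = 263 + 26237439 = 26237702$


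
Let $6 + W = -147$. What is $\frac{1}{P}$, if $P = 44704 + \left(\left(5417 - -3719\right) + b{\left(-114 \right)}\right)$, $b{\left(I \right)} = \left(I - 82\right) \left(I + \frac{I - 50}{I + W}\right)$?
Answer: $\frac{267}{20308984} \approx 1.3147 \cdot 10^{-5}$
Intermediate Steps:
$W = -153$ ($W = -6 - 147 = -153$)
$b{\left(I \right)} = \left(-82 + I\right) \left(I + \frac{-50 + I}{-153 + I}\right)$ ($b{\left(I \right)} = \left(I - 82\right) \left(I + \frac{I - 50}{I - 153}\right) = \left(-82 + I\right) \left(I + \frac{-50 + I}{-153 + I}\right)$)
$P = \frac{20308984}{267}$ ($P = 44704 + \left(\left(5417 - -3719\right) + \frac{4100 + \left(-114\right)^{3} - 234 \left(-114\right)^{2} + 12414 \left(-114\right)}{-153 - 114}\right) = 44704 + \left(\left(5417 + 3719\right) + \frac{4100 - 1481544 - 3041064 - 1415196}{-267}\right) = 44704 - \left(-9136 + \frac{4100 - 1481544 - 3041064 - 1415196}{267}\right) = 44704 + \left(9136 - - \frac{5933704}{267}\right) = 44704 + \left(9136 + \frac{5933704}{267}\right) = 44704 + \frac{8373016}{267} = \frac{20308984}{267} \approx 76064.0$)
$\frac{1}{P} = \frac{1}{\frac{20308984}{267}} = \frac{267}{20308984}$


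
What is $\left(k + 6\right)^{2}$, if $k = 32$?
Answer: $1444$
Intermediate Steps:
$\left(k + 6\right)^{2} = \left(32 + 6\right)^{2} = 38^{2} = 1444$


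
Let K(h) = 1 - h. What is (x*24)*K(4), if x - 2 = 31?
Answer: -2376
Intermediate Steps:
x = 33 (x = 2 + 31 = 33)
(x*24)*K(4) = (33*24)*(1 - 1*4) = 792*(1 - 4) = 792*(-3) = -2376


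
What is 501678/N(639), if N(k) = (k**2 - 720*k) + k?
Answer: -27871/2840 ≈ -9.8137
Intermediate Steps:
N(k) = k**2 - 719*k
501678/N(639) = 501678/((639*(-719 + 639))) = 501678/((639*(-80))) = 501678/(-51120) = 501678*(-1/51120) = -27871/2840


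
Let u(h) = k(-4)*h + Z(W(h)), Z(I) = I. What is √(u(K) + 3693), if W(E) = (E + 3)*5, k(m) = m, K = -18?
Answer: 3*√410 ≈ 60.745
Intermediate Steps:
W(E) = 15 + 5*E (W(E) = (3 + E)*5 = 15 + 5*E)
u(h) = 15 + h (u(h) = -4*h + (15 + 5*h) = 15 + h)
√(u(K) + 3693) = √((15 - 18) + 3693) = √(-3 + 3693) = √3690 = 3*√410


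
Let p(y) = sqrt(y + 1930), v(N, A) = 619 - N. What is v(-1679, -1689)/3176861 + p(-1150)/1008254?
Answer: 2298/3176861 + sqrt(195)/504127 ≈ 0.00075106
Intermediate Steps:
p(y) = sqrt(1930 + y)
v(-1679, -1689)/3176861 + p(-1150)/1008254 = (619 - 1*(-1679))/3176861 + sqrt(1930 - 1150)/1008254 = (619 + 1679)*(1/3176861) + sqrt(780)*(1/1008254) = 2298*(1/3176861) + (2*sqrt(195))*(1/1008254) = 2298/3176861 + sqrt(195)/504127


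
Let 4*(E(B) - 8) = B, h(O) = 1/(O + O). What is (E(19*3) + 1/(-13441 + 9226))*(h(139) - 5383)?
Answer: -561373412963/4687080 ≈ -1.1977e+5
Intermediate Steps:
h(O) = 1/(2*O)
E(B) = 8 + B/4
(E(19*3) + 1/(-13441 + 9226))*(h(139) - 5383) = ((8 + (19*3)/4) + 1/(-13441 + 9226))*((1/2)/139 - 5383) = ((8 + (1/4)*57) + 1/(-4215))*((1/2)*(1/139) - 5383) = ((8 + 57/4) - 1/4215)*(1/278 - 5383) = (89/4 - 1/4215)*(-1496473/278) = (375131/16860)*(-1496473/278) = -561373412963/4687080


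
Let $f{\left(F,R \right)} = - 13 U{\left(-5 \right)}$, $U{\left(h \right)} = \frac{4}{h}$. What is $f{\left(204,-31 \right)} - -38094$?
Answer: $\frac{190522}{5} \approx 38104.0$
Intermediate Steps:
$f{\left(F,R \right)} = \frac{52}{5}$ ($f{\left(F,R \right)} = - 13 \frac{4}{-5} = - 13 \cdot 4 \left(- \frac{1}{5}\right) = \left(-13\right) \left(- \frac{4}{5}\right) = \frac{52}{5}$)
$f{\left(204,-31 \right)} - -38094 = \frac{52}{5} - -38094 = \frac{52}{5} + 38094 = \frac{190522}{5}$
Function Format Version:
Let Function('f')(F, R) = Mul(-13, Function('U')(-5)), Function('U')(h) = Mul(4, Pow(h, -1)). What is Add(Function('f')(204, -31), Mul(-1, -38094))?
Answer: Rational(190522, 5) ≈ 38104.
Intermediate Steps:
Function('f')(F, R) = Rational(52, 5) (Function('f')(F, R) = Mul(-13, Mul(4, Pow(-5, -1))) = Mul(-13, Mul(4, Rational(-1, 5))) = Mul(-13, Rational(-4, 5)) = Rational(52, 5))
Add(Function('f')(204, -31), Mul(-1, -38094)) = Add(Rational(52, 5), Mul(-1, -38094)) = Add(Rational(52, 5), 38094) = Rational(190522, 5)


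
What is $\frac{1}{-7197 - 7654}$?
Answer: $- \frac{1}{14851} \approx -6.7336 \cdot 10^{-5}$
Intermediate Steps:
$\frac{1}{-7197 - 7654} = \frac{1}{-14851} = - \frac{1}{14851}$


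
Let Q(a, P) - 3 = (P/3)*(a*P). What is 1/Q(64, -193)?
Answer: 3/2383945 ≈ 1.2584e-6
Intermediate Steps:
Q(a, P) = 3 + a*P²/3 (Q(a, P) = 3 + (P/3)*(a*P) = 3 + (P/3)*(P*a) = 3 + a*P²/3)
1/Q(64, -193) = 1/(3 + (⅓)*64*(-193)²) = 1/(3 + (⅓)*64*37249) = 1/(3 + 2383936/3) = 1/(2383945/3) = 3/2383945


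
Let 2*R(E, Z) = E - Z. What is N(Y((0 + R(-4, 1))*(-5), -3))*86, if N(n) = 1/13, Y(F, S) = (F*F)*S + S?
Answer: 86/13 ≈ 6.6154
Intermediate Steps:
R(E, Z) = E/2 - Z/2 (R(E, Z) = (E - Z)/2 = E/2 - Z/2)
Y(F, S) = S + S*F² (Y(F, S) = F²*S + S = S*F² + S = S + S*F²)
N(n) = 1/13
N(Y((0 + R(-4, 1))*(-5), -3))*86 = (1/13)*86 = 86/13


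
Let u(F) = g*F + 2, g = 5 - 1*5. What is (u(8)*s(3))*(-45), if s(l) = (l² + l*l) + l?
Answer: -1890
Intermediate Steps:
g = 0 (g = 5 - 5 = 0)
s(l) = l + 2*l² (s(l) = (l² + l²) + l = 2*l² + l = l + 2*l²)
u(F) = 2 (u(F) = 0*F + 2 = 0 + 2 = 2)
(u(8)*s(3))*(-45) = (2*(3*(1 + 2*3)))*(-45) = (2*(3*(1 + 6)))*(-45) = (2*(3*7))*(-45) = (2*21)*(-45) = 42*(-45) = -1890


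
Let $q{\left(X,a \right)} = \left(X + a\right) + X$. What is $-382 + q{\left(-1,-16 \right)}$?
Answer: $-400$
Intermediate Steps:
$q{\left(X,a \right)} = a + 2 X$
$-382 + q{\left(-1,-16 \right)} = -382 + \left(-16 + 2 \left(-1\right)\right) = -382 - 18 = -400$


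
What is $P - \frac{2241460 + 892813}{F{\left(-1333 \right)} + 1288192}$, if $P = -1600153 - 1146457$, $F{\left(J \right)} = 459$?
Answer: $- \frac{208201462199}{75803} \approx -2.7466 \cdot 10^{6}$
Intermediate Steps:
$P = -2746610$
$P - \frac{2241460 + 892813}{F{\left(-1333 \right)} + 1288192} = -2746610 - \frac{2241460 + 892813}{459 + 1288192} = -2746610 - \frac{3134273}{1288651} = -2746610 - 3134273 \cdot \frac{1}{1288651} = -2746610 - \frac{184369}{75803} = - \frac{208201462199}{75803}$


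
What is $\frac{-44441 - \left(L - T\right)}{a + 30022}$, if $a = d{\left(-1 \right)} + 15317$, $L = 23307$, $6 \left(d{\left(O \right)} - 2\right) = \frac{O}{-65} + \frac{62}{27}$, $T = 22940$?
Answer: $- \frac{471828240}{477444787} \approx -0.98824$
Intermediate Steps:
$d{\left(O \right)} = \frac{193}{81} - \frac{O}{390}$ ($d{\left(O \right)} = 2 + \frac{\frac{O}{-65} + \frac{62}{27}}{6} = 2 + \frac{O \left(- \frac{1}{65}\right) + 62 \cdot \frac{1}{27}}{6} = 2 + \frac{- \frac{O}{65} + \frac{62}{27}}{6} = 2 + \frac{\frac{62}{27} - \frac{O}{65}}{6} = 2 - \left(- \frac{31}{81} + \frac{O}{390}\right) = \frac{193}{81} - \frac{O}{390}$)
$a = \frac{161313127}{10530}$ ($a = \left(\frac{193}{81} - - \frac{1}{390}\right) + 15317 = \left(\frac{193}{81} + \frac{1}{390}\right) + 15317 = \frac{25117}{10530} + 15317 = \frac{161313127}{10530} \approx 15319.0$)
$\frac{-44441 - \left(L - T\right)}{a + 30022} = \frac{-44441 + \left(22940 - 23307\right)}{\frac{161313127}{10530} + 30022} = \frac{-44441 + \left(22940 - 23307\right)}{\frac{477444787}{10530}} = \left(-44441 - 367\right) \frac{10530}{477444787} = \left(-44808\right) \frac{10530}{477444787} = - \frac{471828240}{477444787}$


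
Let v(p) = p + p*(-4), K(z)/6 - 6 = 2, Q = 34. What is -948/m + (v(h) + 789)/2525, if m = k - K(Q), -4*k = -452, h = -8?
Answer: -468171/32825 ≈ -14.263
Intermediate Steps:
K(z) = 48 (K(z) = 36 + 6*2 = 36 + 12 = 48)
k = 113 (k = -¼*(-452) = 113)
v(p) = -3*p (v(p) = p - 4*p = -3*p)
m = 65 (m = 113 - 1*48 = 113 - 48 = 65)
-948/m + (v(h) + 789)/2525 = -948/65 + (-3*(-8) + 789)/2525 = -948*1/65 + (24 + 789)*(1/2525) = -948/65 + 813*(1/2525) = -948/65 + 813/2525 = -468171/32825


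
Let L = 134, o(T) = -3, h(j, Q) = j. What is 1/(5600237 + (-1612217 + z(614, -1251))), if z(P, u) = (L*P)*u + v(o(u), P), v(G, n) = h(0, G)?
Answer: -1/98939256 ≈ -1.0107e-8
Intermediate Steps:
v(G, n) = 0
z(P, u) = 134*P*u (z(P, u) = (134*P)*u + 0 = 134*P*u + 0 = 134*P*u)
1/(5600237 + (-1612217 + z(614, -1251))) = 1/(5600237 + (-1612217 + 134*614*(-1251))) = 1/(5600237 + (-1612217 - 102927276)) = 1/(5600237 - 104539493) = 1/(-98939256) = -1/98939256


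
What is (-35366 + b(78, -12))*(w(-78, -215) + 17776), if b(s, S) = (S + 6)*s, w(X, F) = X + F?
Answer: -626485822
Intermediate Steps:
w(X, F) = F + X
b(s, S) = s*(6 + S) (b(s, S) = (6 + S)*s = s*(6 + S))
(-35366 + b(78, -12))*(w(-78, -215) + 17776) = (-35366 + 78*(6 - 12))*((-215 - 78) + 17776) = (-35366 + 78*(-6))*(-293 + 17776) = (-35366 - 468)*17483 = -35834*17483 = -626485822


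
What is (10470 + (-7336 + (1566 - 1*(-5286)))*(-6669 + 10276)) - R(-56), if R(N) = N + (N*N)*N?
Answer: -1559646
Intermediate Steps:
R(N) = N + N³ (R(N) = N + N²*N = N + N³)
(10470 + (-7336 + (1566 - 1*(-5286)))*(-6669 + 10276)) - R(-56) = (10470 + (-7336 + (1566 - 1*(-5286)))*(-6669 + 10276)) - (-56 + (-56)³) = (10470 + (-7336 + (1566 + 5286))*3607) - (-56 - 175616) = (10470 + (-7336 + 6852)*3607) - 1*(-175672) = (10470 - 484*3607) + 175672 = (10470 - 1745788) + 175672 = -1735318 + 175672 = -1559646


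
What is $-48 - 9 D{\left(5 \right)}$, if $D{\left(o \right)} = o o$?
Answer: $-273$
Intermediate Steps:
$D{\left(o \right)} = o^{2}$
$-48 - 9 D{\left(5 \right)} = -48 - 9 \cdot 5^{2} = -48 - 225 = -273$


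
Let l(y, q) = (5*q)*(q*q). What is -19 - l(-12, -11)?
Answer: 6636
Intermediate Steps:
l(y, q) = 5*q**3 (l(y, q) = (5*q)*q**2 = 5*q**3)
-19 - l(-12, -11) = -19 - 5*(-11)**3 = -19 - 5*(-1331) = -19 - 1*(-6655) = -19 + 6655 = 6636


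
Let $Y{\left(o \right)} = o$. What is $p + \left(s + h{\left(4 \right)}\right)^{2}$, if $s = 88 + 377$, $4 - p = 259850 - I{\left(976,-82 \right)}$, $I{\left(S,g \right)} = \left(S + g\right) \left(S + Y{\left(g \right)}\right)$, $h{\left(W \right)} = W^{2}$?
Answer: $770751$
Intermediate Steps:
$I{\left(S,g \right)} = \left(S + g\right)^{2}$ ($I{\left(S,g \right)} = \left(S + g\right) \left(S + g\right) = \left(S + g\right)^{2}$)
$p = 539390$ ($p = 4 - \left(259850 - \left(976^{2} + \left(-82\right)^{2} + 2 \cdot 976 \left(-82\right)\right)\right) = 4 - \left(259850 - \left(952576 + 6724 - 160064\right)\right) = 4 - \left(259850 - 799236\right) = 4 - -539386 = 4 + 539386 = 539390$)
$s = 465$
$p + \left(s + h{\left(4 \right)}\right)^{2} = 539390 + \left(465 + 4^{2}\right)^{2} = 539390 + \left(465 + 16\right)^{2} = 539390 + 481^{2} = 539390 + 231361 = 770751$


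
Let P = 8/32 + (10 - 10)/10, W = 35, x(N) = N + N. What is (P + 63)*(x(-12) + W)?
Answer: 2783/4 ≈ 695.75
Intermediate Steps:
x(N) = 2*N
P = ¼ (P = 8*(1/32) + 0*(⅒) = ¼ + 0 = ¼ ≈ 0.25000)
(P + 63)*(x(-12) + W) = (¼ + 63)*(2*(-12) + 35) = 253*(-24 + 35)/4 = (253/4)*11 = 2783/4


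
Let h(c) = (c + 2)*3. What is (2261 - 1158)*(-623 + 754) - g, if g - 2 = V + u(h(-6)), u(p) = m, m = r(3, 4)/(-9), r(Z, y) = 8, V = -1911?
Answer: 1317626/9 ≈ 1.4640e+5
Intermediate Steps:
h(c) = 6 + 3*c (h(c) = (2 + c)*3 = 6 + 3*c)
m = -8/9 (m = 8/(-9) = 8*(-⅑) = -8/9 ≈ -0.88889)
u(p) = -8/9
g = -17189/9 (g = 2 + (-1911 - 8/9) = 2 - 17207/9 = -17189/9 ≈ -1909.9)
(2261 - 1158)*(-623 + 754) - g = (2261 - 1158)*(-623 + 754) - 1*(-17189/9) = 1103*131 + 17189/9 = 144493 + 17189/9 = 1317626/9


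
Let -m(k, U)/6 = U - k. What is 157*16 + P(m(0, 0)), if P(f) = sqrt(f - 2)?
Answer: 2512 + I*sqrt(2) ≈ 2512.0 + 1.4142*I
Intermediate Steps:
m(k, U) = -6*U + 6*k (m(k, U) = -6*(U - k) = -6*U + 6*k)
P(f) = sqrt(-2 + f)
157*16 + P(m(0, 0)) = 157*16 + sqrt(-2 + (-6*0 + 6*0)) = 2512 + sqrt(-2 + (0 + 0)) = 2512 + sqrt(-2 + 0) = 2512 + sqrt(-2) = 2512 + I*sqrt(2)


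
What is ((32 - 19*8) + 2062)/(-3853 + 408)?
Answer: -1942/3445 ≈ -0.56372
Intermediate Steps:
((32 - 19*8) + 2062)/(-3853 + 408) = ((32 - 152) + 2062)/(-3445) = (-120 + 2062)*(-1/3445) = 1942*(-1/3445) = -1942/3445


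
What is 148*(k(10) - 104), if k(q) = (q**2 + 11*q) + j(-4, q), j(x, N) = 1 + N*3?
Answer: 20276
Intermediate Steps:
j(x, N) = 1 + 3*N
k(q) = 1 + q**2 + 14*q (k(q) = (q**2 + 11*q) + (1 + 3*q) = 1 + q**2 + 14*q)
148*(k(10) - 104) = 148*((1 + 10**2 + 14*10) - 104) = 148*((1 + 100 + 140) - 104) = 148*(241 - 104) = 148*137 = 20276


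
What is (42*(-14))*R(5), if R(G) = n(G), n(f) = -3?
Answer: 1764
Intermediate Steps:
R(G) = -3
(42*(-14))*R(5) = (42*(-14))*(-3) = -588*(-3) = 1764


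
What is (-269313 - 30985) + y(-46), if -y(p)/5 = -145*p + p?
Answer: -333418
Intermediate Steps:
y(p) = 720*p (y(p) = -5*(-145*p + p) = -(-720)*p = 720*p)
(-269313 - 30985) + y(-46) = (-269313 - 30985) + 720*(-46) = -300298 - 33120 = -333418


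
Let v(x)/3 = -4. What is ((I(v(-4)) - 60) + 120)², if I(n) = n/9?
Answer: 30976/9 ≈ 3441.8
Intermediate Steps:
v(x) = -12 (v(x) = 3*(-4) = -12)
I(n) = n/9 (I(n) = n*(⅑) = n/9)
((I(v(-4)) - 60) + 120)² = (((⅑)*(-12) - 60) + 120)² = ((-4/3 - 60) + 120)² = (-184/3 + 120)² = (176/3)² = 30976/9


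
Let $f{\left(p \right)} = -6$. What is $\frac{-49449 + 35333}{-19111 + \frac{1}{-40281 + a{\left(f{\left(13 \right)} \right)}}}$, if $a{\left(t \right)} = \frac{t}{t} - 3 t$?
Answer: $\frac{568338392}{769447083} \approx 0.73863$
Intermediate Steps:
$a{\left(t \right)} = 1 - 3 t$
$\frac{-49449 + 35333}{-19111 + \frac{1}{-40281 + a{\left(f{\left(13 \right)} \right)}}} = \frac{-49449 + 35333}{-19111 + \frac{1}{-40281 + \left(1 - -18\right)}} = - \frac{14116}{-19111 + \frac{1}{-40281 + \left(1 + 18\right)}} = - \frac{14116}{-19111 + \frac{1}{-40281 + 19}} = - \frac{14116}{-19111 + \frac{1}{-40262}} = - \frac{14116}{-19111 - \frac{1}{40262}} = - \frac{14116}{- \frac{769447083}{40262}} = \left(-14116\right) \left(- \frac{40262}{769447083}\right) = \frac{568338392}{769447083}$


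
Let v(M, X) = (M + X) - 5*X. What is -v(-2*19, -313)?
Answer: -1214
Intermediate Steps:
v(M, X) = M - 4*X
-v(-2*19, -313) = -(-2*19 - 4*(-313)) = -(-38 + 1252) = -1*1214 = -1214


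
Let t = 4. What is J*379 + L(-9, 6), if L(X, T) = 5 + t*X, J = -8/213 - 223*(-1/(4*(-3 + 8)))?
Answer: 17809421/4260 ≈ 4180.6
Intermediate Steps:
J = 47339/4260 (J = -8*1/213 - 223/((-4*5)) = -8/213 - 223/(-20) = -8/213 - 223*(-1/20) = -8/213 + 223/20 = 47339/4260 ≈ 11.112)
L(X, T) = 5 + 4*X
J*379 + L(-9, 6) = (47339/4260)*379 + (5 + 4*(-9)) = 17941481/4260 + (5 - 36) = 17941481/4260 - 31 = 17809421/4260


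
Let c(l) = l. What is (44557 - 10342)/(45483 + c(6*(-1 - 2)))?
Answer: 2281/3031 ≈ 0.75256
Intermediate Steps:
(44557 - 10342)/(45483 + c(6*(-1 - 2))) = (44557 - 10342)/(45483 + 6*(-1 - 2)) = 34215/(45483 + 6*(-3)) = 34215/(45483 - 18) = 34215/45465 = 34215*(1/45465) = 2281/3031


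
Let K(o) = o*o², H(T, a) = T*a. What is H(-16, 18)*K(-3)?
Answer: 7776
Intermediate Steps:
K(o) = o³
H(-16, 18)*K(-3) = -16*18*(-3)³ = -288*(-27) = 7776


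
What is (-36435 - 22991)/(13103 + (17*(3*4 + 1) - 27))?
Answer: -59426/13297 ≈ -4.4691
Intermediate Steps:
(-36435 - 22991)/(13103 + (17*(3*4 + 1) - 27)) = -59426/(13103 + (17*(12 + 1) - 27)) = -59426/(13103 + (17*13 - 27)) = -59426/(13103 + (221 - 27)) = -59426/(13103 + 194) = -59426/13297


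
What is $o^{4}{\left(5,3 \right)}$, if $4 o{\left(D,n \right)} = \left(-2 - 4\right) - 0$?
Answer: $\frac{81}{16} \approx 5.0625$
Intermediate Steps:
$o{\left(D,n \right)} = - \frac{3}{2}$ ($o{\left(D,n \right)} = \frac{\left(-2 - 4\right) - 0}{4} = \frac{-6 + \left(-4 + 4\right)}{4} = \frac{-6 + 0}{4} = \frac{1}{4} \left(-6\right) = - \frac{3}{2}$)
$o^{4}{\left(5,3 \right)} = \left(- \frac{3}{2}\right)^{4} = \frac{81}{16}$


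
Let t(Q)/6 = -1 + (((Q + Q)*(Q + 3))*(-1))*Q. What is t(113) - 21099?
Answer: -17795553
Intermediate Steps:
t(Q) = -6 - 12*Q**2*(3 + Q) (t(Q) = 6*(-1 + (((Q + Q)*(Q + 3))*(-1))*Q) = 6*(-1 + (((2*Q)*(3 + Q))*(-1))*Q) = 6*(-1 + ((2*Q*(3 + Q))*(-1))*Q) = 6*(-1 + (-2*Q*(3 + Q))*Q) = 6*(-1 - 2*Q**2*(3 + Q)) = -6 - 12*Q**2*(3 + Q))
t(113) - 21099 = (-6 - 36*113**2 - 12*113**3) - 21099 = (-6 - 36*12769 - 12*1442897) - 21099 = (-6 - 459684 - 17314764) - 21099 = -17774454 - 21099 = -17795553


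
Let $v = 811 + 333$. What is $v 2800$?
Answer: $3203200$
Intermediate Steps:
$v = 1144$
$v 2800 = 1144 \cdot 2800 = 3203200$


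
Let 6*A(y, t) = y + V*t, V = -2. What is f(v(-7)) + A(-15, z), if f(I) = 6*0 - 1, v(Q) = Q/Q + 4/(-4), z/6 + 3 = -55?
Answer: 225/2 ≈ 112.50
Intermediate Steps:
z = -348 (z = -18 + 6*(-55) = -18 - 330 = -348)
v(Q) = 0 (v(Q) = 1 + 4*(-¼) = 1 - 1 = 0)
f(I) = -1 (f(I) = 0 - 1 = -1)
A(y, t) = -t/3 + y/6 (A(y, t) = (y - 2*t)/6 = -t/3 + y/6)
f(v(-7)) + A(-15, z) = -1 + (-⅓*(-348) + (⅙)*(-15)) = -1 + (116 - 5/2) = -1 + 227/2 = 225/2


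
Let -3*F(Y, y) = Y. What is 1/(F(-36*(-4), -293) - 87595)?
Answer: -1/87643 ≈ -1.1410e-5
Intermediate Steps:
F(Y, y) = -Y/3
1/(F(-36*(-4), -293) - 87595) = 1/(-(-12)*(-4) - 87595) = 1/(-⅓*144 - 87595) = 1/(-48 - 87595) = 1/(-87643) = -1/87643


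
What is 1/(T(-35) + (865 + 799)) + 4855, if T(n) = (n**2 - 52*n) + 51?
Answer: 23109801/4760 ≈ 4855.0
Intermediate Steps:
T(n) = 51 + n**2 - 52*n
1/(T(-35) + (865 + 799)) + 4855 = 1/((51 + (-35)**2 - 52*(-35)) + (865 + 799)) + 4855 = 1/((51 + 1225 + 1820) + 1664) + 4855 = 1/(3096 + 1664) + 4855 = 1/4760 + 4855 = 23109801/4760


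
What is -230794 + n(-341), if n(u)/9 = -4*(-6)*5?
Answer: -229714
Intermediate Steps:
n(u) = 1080 (n(u) = 9*(-4*(-6)*5) = 9*(24*5) = 9*120 = 1080)
-230794 + n(-341) = -230794 + 1080 = -229714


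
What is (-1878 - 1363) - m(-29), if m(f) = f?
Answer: -3212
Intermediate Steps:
(-1878 - 1363) - m(-29) = (-1878 - 1363) - 1*(-29) = -3241 + 29 = -3212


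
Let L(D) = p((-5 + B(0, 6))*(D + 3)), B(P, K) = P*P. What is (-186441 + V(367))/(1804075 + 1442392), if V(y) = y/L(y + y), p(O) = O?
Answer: -687035452/11963230895 ≈ -0.057429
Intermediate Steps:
B(P, K) = P**2
L(D) = -15 - 5*D (L(D) = (-5 + 0**2)*(D + 3) = (-5 + 0)*(3 + D) = -5*(3 + D) = -15 - 5*D)
V(y) = y/(-15 - 10*y) (V(y) = y/(-15 - 5*(y + y)) = y/(-15 - 10*y))
(-186441 + V(367))/(1804075 + 1442392) = (-186441 - 1*367/(15 + 10*367))/(1804075 + 1442392) = (-186441 - 1*367/(15 + 3670))/3246467 = (-186441 - 1*367/3685)*(1/3246467) = (-186441 - 1*367*1/3685)*(1/3246467) = (-186441 - 367/3685)*(1/3246467) = -687035452/3685*1/3246467 = -687035452/11963230895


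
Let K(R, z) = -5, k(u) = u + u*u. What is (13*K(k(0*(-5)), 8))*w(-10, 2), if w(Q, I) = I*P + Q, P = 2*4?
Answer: -390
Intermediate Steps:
k(u) = u + u**2
P = 8
w(Q, I) = Q + 8*I (w(Q, I) = I*8 + Q = 8*I + Q = Q + 8*I)
(13*K(k(0*(-5)), 8))*w(-10, 2) = (13*(-5))*(-10 + 8*2) = -65*(-10 + 16) = -65*6 = -390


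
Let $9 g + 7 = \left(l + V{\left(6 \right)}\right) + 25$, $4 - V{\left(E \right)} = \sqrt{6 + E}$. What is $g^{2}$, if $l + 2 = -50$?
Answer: $\frac{304}{27} + \frac{40 \sqrt{3}}{27} \approx 13.825$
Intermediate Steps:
$l = -52$ ($l = -2 - 50 = -52$)
$V{\left(E \right)} = 4 - \sqrt{6 + E}$
$g = - \frac{10}{3} - \frac{2 \sqrt{3}}{9}$ ($g = - \frac{7}{9} + \frac{\left(-52 + \left(4 - \sqrt{6 + 6}\right)\right) + 25}{9} = - \frac{7}{9} + \frac{\left(-52 + \left(4 - \sqrt{12}\right)\right) + 25}{9} = - \frac{7}{9} + \frac{\left(-52 + \left(4 - 2 \sqrt{3}\right)\right) + 25}{9} = - \frac{7}{9} + \frac{\left(-48 - 2 \sqrt{3}\right) + 25}{9} = - \frac{7}{9} + \frac{-23 - 2 \sqrt{3}}{9} = - \frac{7}{9} - \left(\frac{23}{9} + \frac{2 \sqrt{3}}{9}\right) = - \frac{10}{3} - \frac{2 \sqrt{3}}{9} \approx -3.7182$)
$g^{2} = \left(- \frac{10}{3} - \frac{2 \sqrt{3}}{9}\right)^{2}$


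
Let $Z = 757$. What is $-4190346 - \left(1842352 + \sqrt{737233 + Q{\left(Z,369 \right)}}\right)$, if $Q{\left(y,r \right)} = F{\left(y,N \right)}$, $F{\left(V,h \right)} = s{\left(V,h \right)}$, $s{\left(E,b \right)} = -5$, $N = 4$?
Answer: $-6032698 - 2 \sqrt{184307} \approx -6.0336 \cdot 10^{6}$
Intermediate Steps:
$F{\left(V,h \right)} = -5$
$Q{\left(y,r \right)} = -5$
$-4190346 - \left(1842352 + \sqrt{737233 + Q{\left(Z,369 \right)}}\right) = -4190346 - \left(1842352 + \sqrt{737233 - 5}\right) = -4190346 - \left(1842352 + \sqrt{737228}\right) = -4190346 - \left(1842352 + 2 \sqrt{184307}\right) = -6032698 - 2 \sqrt{184307}$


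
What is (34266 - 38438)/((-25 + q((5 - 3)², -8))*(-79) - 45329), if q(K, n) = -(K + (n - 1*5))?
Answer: 596/6295 ≈ 0.094678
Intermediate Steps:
q(K, n) = 5 - K - n (q(K, n) = -(K + (n - 5)) = -(K + (-5 + n)) = -(-5 + K + n) = 5 - K - n)
(34266 - 38438)/((-25 + q((5 - 3)², -8))*(-79) - 45329) = (34266 - 38438)/((-25 + (5 - (5 - 3)² - 1*(-8)))*(-79) - 45329) = -4172/((-25 + (5 - 1*2² + 8))*(-79) - 45329) = -4172/((-25 + (5 - 1*4 + 8))*(-79) - 45329) = -4172/((-25 + (5 - 4 + 8))*(-79) - 45329) = -4172/((-25 + 9)*(-79) - 45329) = -4172/(-16*(-79) - 45329) = -4172/(1264 - 45329) = -4172/(-44065) = -4172*(-1/44065) = 596/6295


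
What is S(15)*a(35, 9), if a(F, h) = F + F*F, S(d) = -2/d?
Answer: -168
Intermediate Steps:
a(F, h) = F + F²
S(15)*a(35, 9) = (-2/15)*(35*(1 + 35)) = (-2*1/15)*(35*36) = -2/15*1260 = -168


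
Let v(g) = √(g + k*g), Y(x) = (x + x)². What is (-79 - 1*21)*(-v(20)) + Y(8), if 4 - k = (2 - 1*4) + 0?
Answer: 256 + 200*√35 ≈ 1439.2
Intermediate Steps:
Y(x) = 4*x² (Y(x) = (2*x)² = 4*x²)
k = 6 (k = 4 - ((2 - 1*4) + 0) = 4 - ((2 - 4) + 0) = 4 - (-2 + 0) = 4 - 1*(-2) = 4 + 2 = 6)
v(g) = √7*√g (v(g) = √(g + 6*g) = √(7*g) = √7*√g)
(-79 - 1*21)*(-v(20)) + Y(8) = (-79 - 1*21)*(-√7*√20) + 4*8² = (-79 - 21)*(-√7*2*√5) + 4*64 = -(-100)*2*√35 + 256 = -(-200)*√35 + 256 = 200*√35 + 256 = 256 + 200*√35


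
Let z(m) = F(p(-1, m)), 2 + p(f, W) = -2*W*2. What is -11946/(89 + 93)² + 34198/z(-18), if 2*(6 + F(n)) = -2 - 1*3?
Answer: -1132876093/281554 ≈ -4023.7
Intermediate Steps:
p(f, W) = -2 - 4*W (p(f, W) = -2 - 2*W*2 = -2 - 4*W)
F(n) = -17/2 (F(n) = -6 + (-2 - 1*3)/2 = -6 + (-2 - 3)/2 = -6 + (½)*(-5) = -6 - 5/2 = -17/2)
z(m) = -17/2
-11946/(89 + 93)² + 34198/z(-18) = -11946/(89 + 93)² + 34198/(-17/2) = -11946/(182²) + 34198*(-2/17) = -11946/33124 - 68396/17 = -11946*1/33124 - 68396/17 = -5973/16562 - 68396/17 = -1132876093/281554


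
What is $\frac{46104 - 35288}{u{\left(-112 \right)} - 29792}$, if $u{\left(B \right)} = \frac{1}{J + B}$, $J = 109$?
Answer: $- \frac{32448}{89377} \approx -0.36305$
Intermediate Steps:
$u{\left(B \right)} = \frac{1}{109 + B}$
$\frac{46104 - 35288}{u{\left(-112 \right)} - 29792} = \frac{46104 - 35288}{\frac{1}{109 - 112} - 29792} = \frac{10816}{\frac{1}{-3} - 29792} = \frac{10816}{- \frac{1}{3} - 29792} = \frac{10816}{- \frac{89377}{3}} = 10816 \left(- \frac{3}{89377}\right) = - \frac{32448}{89377}$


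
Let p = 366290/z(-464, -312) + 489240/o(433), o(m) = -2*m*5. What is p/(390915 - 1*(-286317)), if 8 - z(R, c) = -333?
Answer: 70960243/49997668248 ≈ 0.0014193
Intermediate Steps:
o(m) = -10*m
z(R, c) = 341 (z(R, c) = 8 - 1*(-333) = 8 + 333 = 341)
p = 141920486/147653 (p = 366290/341 + 489240/((-10*433)) = 366290*(1/341) + 489240/(-4330) = 366290/341 + 489240*(-1/4330) = 366290/341 - 48924/433 = 141920486/147653 ≈ 961.18)
p/(390915 - 1*(-286317)) = 141920486/(147653*(390915 - 1*(-286317))) = 141920486/(147653*(390915 + 286317)) = (141920486/147653)/677232 = (141920486/147653)*(1/677232) = 70960243/49997668248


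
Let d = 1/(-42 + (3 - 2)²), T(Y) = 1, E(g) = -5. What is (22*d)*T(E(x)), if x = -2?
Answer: -22/41 ≈ -0.53658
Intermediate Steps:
d = -1/41 (d = 1/(-42 + 1²) = 1/(-42 + 1) = 1/(-41) = -1/41 ≈ -0.024390)
(22*d)*T(E(x)) = (22*(-1/41))*1 = -22/41*1 = -22/41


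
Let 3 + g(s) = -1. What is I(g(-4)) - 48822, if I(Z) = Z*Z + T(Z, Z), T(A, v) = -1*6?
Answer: -48812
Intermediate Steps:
T(A, v) = -6
g(s) = -4 (g(s) = -3 - 1 = -4)
I(Z) = -6 + Z² (I(Z) = Z*Z - 6 = Z² - 6 = -6 + Z²)
I(g(-4)) - 48822 = (-6 + (-4)²) - 48822 = (-6 + 16) - 48822 = 10 - 48822 = -48812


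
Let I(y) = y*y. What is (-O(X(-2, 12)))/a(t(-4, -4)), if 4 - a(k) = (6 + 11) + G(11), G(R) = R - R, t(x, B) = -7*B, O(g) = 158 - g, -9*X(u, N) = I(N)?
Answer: 174/13 ≈ 13.385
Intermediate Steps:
I(y) = y²
X(u, N) = -N²/9
G(R) = 0
a(k) = -13 (a(k) = 4 - ((6 + 11) + 0) = 4 - (17 + 0) = 4 - 1*17 = 4 - 17 = -13)
(-O(X(-2, 12)))/a(t(-4, -4)) = -(158 - (-1)*12²/9)/(-13) = -(158 - (-1)*144/9)*(-1/13) = -(158 - 1*(-16))*(-1/13) = -(158 + 16)*(-1/13) = -1*174*(-1/13) = -174*(-1/13) = 174/13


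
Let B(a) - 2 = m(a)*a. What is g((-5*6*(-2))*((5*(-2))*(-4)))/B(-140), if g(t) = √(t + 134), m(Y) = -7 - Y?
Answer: -√2534/18618 ≈ -0.0027038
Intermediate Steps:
B(a) = 2 + a*(-7 - a) (B(a) = 2 + (-7 - a)*a = 2 + a*(-7 - a))
g(t) = √(134 + t)
g((-5*6*(-2))*((5*(-2))*(-4)))/B(-140) = √(134 + (-5*6*(-2))*((5*(-2))*(-4)))/(2 - 1*(-140)*(7 - 140)) = √(134 + (-30*(-2))*(-10*(-4)))/(2 - 1*(-140)*(-133)) = √(134 + 60*40)/(2 - 18620) = √(134 + 2400)/(-18618) = √2534*(-1/18618) = -√2534/18618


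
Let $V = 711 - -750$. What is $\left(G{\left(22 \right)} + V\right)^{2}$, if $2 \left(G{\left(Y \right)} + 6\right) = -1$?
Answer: $\frac{8462281}{4} \approx 2.1156 \cdot 10^{6}$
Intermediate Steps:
$V = 1461$ ($V = 711 + 750 = 1461$)
$G{\left(Y \right)} = - \frac{13}{2}$ ($G{\left(Y \right)} = -6 + \frac{1}{2} \left(-1\right) = -6 - \frac{1}{2} = - \frac{13}{2}$)
$\left(G{\left(22 \right)} + V\right)^{2} = \left(- \frac{13}{2} + 1461\right)^{2} = \left(\frac{2909}{2}\right)^{2} = \frac{8462281}{4}$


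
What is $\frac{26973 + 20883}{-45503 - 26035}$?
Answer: $- \frac{7976}{11923} \approx -0.66896$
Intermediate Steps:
$\frac{26973 + 20883}{-45503 - 26035} = \frac{47856}{-71538} = 47856 \left(- \frac{1}{71538}\right) = - \frac{7976}{11923}$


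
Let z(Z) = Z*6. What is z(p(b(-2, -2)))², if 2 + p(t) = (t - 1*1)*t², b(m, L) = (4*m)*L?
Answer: 530288784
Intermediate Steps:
b(m, L) = 4*L*m
p(t) = -2 + t²*(-1 + t) (p(t) = -2 + (t - 1*1)*t² = -2 + (t - 1)*t² = -2 + (-1 + t)*t² = -2 + t²*(-1 + t))
z(Z) = 6*Z
z(p(b(-2, -2)))² = (6*(-2 + (4*(-2)*(-2))³ - (4*(-2)*(-2))²))² = (6*(-2 + 16³ - 1*16²))² = (6*(-2 + 4096 - 1*256))² = (6*(-2 + 4096 - 256))² = (6*3838)² = 23028² = 530288784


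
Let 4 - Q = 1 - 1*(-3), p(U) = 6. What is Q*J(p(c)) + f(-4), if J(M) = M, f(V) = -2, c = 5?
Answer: -2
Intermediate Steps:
Q = 0 (Q = 4 - (1 - 1*(-3)) = 4 - (1 + 3) = 4 - 1*4 = 4 - 4 = 0)
Q*J(p(c)) + f(-4) = 0*6 - 2 = 0 - 2 = -2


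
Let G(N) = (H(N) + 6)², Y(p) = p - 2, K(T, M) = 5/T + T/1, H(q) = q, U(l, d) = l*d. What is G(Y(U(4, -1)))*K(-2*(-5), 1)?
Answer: 0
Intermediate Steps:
U(l, d) = d*l
K(T, M) = T + 5/T (K(T, M) = 5/T + T*1 = 5/T + T = T + 5/T)
Y(p) = -2 + p
G(N) = (6 + N)² (G(N) = (N + 6)² = (6 + N)²)
G(Y(U(4, -1)))*K(-2*(-5), 1) = (6 + (-2 - 1*4))²*(-2*(-5) + 5/((-2*(-5)))) = (6 + (-2 - 4))²*(10 + 5/10) = (6 - 6)²*(10 + 5*(⅒)) = 0²*(10 + ½) = 0*(21/2) = 0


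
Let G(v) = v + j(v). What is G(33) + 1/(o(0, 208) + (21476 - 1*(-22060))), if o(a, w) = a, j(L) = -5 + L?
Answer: 2655697/43536 ≈ 61.000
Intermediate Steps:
G(v) = -5 + 2*v (G(v) = v + (-5 + v) = -5 + 2*v)
G(33) + 1/(o(0, 208) + (21476 - 1*(-22060))) = (-5 + 2*33) + 1/(0 + (21476 - 1*(-22060))) = (-5 + 66) + 1/(0 + (21476 + 22060)) = 61 + 1/(0 + 43536) = 61 + 1/43536 = 2655697/43536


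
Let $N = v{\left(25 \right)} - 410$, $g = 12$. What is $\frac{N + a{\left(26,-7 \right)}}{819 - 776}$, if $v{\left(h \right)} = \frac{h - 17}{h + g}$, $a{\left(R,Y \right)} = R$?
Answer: $- \frac{14200}{1591} \approx -8.9252$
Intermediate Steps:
$v{\left(h \right)} = \frac{-17 + h}{12 + h}$ ($v{\left(h \right)} = \frac{h - 17}{h + 12} = \frac{-17 + h}{12 + h}$)
$N = - \frac{15162}{37}$ ($N = \frac{-17 + 25}{12 + 25} - 410 = \frac{1}{37} \cdot 8 - 410 = \frac{8}{37} - 410 = - \frac{15162}{37} \approx -409.78$)
$\frac{N + a{\left(26,-7 \right)}}{819 - 776} = \frac{- \frac{15162}{37} + 26}{819 - 776} = - \frac{14200}{37 \cdot 43} = \left(- \frac{14200}{37}\right) \frac{1}{43} = - \frac{14200}{1591}$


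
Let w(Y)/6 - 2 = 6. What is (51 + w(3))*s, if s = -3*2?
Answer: -594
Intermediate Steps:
w(Y) = 48 (w(Y) = 12 + 6*6 = 12 + 36 = 48)
s = -6
(51 + w(3))*s = (51 + 48)*(-6) = 99*(-6) = -594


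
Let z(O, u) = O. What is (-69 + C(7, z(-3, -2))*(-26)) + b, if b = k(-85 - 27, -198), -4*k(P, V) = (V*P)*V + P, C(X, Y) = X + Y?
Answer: 1097567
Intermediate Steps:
k(P, V) = -P/4 - P*V²/4 (k(P, V) = -((V*P)*V + P)/4 = -((P*V)*V + P)/4 = -(P*V² + P)/4 = -(P + P*V²)/4 = -P/4 - P*V²/4)
b = 1097740 (b = -(-85 - 27)*(1 + (-198)²)/4 = -¼*(-112)*(1 + 39204) = -¼*(-112)*39205 = 1097740)
(-69 + C(7, z(-3, -2))*(-26)) + b = (-69 + (7 - 3)*(-26)) + 1097740 = (-69 + 4*(-26)) + 1097740 = (-69 - 104) + 1097740 = -173 + 1097740 = 1097567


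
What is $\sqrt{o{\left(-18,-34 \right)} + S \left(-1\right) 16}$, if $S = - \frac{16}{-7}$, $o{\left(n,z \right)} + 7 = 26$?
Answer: $\frac{i \sqrt{861}}{7} \approx 4.1918 i$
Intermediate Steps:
$o{\left(n,z \right)} = 19$ ($o{\left(n,z \right)} = -7 + 26 = 19$)
$S = \frac{16}{7}$ ($S = \left(-16\right) \left(- \frac{1}{7}\right) = \frac{16}{7} \approx 2.2857$)
$\sqrt{o{\left(-18,-34 \right)} + S \left(-1\right) 16} = \sqrt{19 + \frac{16}{7} \left(-1\right) 16} = \sqrt{19 - \frac{256}{7}} = \sqrt{- \frac{123}{7}} = \frac{i \sqrt{861}}{7}$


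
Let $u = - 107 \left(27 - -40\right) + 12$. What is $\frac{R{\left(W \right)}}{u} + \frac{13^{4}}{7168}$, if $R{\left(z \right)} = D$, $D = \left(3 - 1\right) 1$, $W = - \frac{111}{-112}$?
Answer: $\frac{204396741}{51301376} \approx 3.9842$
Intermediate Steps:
$u = -7157$ ($u = - 107 \left(27 + 40\right) + 12 = \left(-107\right) 67 + 12 = -7169 + 12 = -7157$)
$W = \frac{111}{112}$ ($W = \left(-111\right) \left(- \frac{1}{112}\right) = \frac{111}{112} \approx 0.99107$)
$D = 2$ ($D = 2 \cdot 1 = 2$)
$R{\left(z \right)} = 2$
$\frac{R{\left(W \right)}}{u} + \frac{13^{4}}{7168} = \frac{2}{-7157} + \frac{13^{4}}{7168} = 2 \left(- \frac{1}{7157}\right) + 28561 \cdot \frac{1}{7168} = - \frac{2}{7157} + \frac{28561}{7168} = \frac{204396741}{51301376}$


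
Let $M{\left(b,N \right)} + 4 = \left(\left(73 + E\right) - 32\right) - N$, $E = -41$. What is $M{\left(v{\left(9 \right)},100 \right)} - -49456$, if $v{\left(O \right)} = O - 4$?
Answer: $49352$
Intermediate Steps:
$v{\left(O \right)} = -4 + O$
$M{\left(b,N \right)} = -4 - N$ ($M{\left(b,N \right)} = -4 + \left(\left(\left(73 - 41\right) - 32\right) - N\right) = -4 + \left(\left(32 - 32\right) - N\right) = -4 + \left(0 - N\right) = -4 - N$)
$M{\left(v{\left(9 \right)},100 \right)} - -49456 = \left(-4 - 100\right) - -49456 = \left(-4 - 100\right) + 49456 = -104 + 49456 = 49352$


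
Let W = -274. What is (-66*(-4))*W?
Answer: -72336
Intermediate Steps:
(-66*(-4))*W = -66*(-4)*(-274) = 264*(-274) = -72336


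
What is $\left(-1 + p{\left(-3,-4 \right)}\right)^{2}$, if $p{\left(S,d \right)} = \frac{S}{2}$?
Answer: $\frac{25}{4} \approx 6.25$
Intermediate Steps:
$p{\left(S,d \right)} = \frac{S}{2}$ ($p{\left(S,d \right)} = S \frac{1}{2} = \frac{S}{2}$)
$\left(-1 + p{\left(-3,-4 \right)}\right)^{2} = \left(-1 + \frac{1}{2} \left(-3\right)\right)^{2} = \left(-1 - \frac{3}{2}\right)^{2} = \left(- \frac{5}{2}\right)^{2} = \frac{25}{4}$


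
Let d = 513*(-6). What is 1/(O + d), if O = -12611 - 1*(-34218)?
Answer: 1/18529 ≈ 5.3969e-5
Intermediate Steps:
O = 21607 (O = -12611 + 34218 = 21607)
d = -3078
1/(O + d) = 1/(21607 - 3078) = 1/18529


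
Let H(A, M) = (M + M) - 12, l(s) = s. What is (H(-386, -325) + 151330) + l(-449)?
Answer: 150219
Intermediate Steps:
H(A, M) = -12 + 2*M (H(A, M) = 2*M - 12 = -12 + 2*M)
(H(-386, -325) + 151330) + l(-449) = ((-12 + 2*(-325)) + 151330) - 449 = ((-12 - 650) + 151330) - 449 = (-662 + 151330) - 449 = 150668 - 449 = 150219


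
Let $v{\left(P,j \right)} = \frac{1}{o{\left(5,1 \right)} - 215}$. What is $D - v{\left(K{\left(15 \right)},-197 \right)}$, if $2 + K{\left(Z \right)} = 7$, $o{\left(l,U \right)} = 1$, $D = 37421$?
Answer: $\frac{8008095}{214} \approx 37421.0$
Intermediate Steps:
$K{\left(Z \right)} = 5$ ($K{\left(Z \right)} = -2 + 7 = 5$)
$v{\left(P,j \right)} = - \frac{1}{214}$ ($v{\left(P,j \right)} = \frac{1}{1 - 215} = \frac{1}{-214} = - \frac{1}{214}$)
$D - v{\left(K{\left(15 \right)},-197 \right)} = 37421 - - \frac{1}{214} = 37421 + \frac{1}{214} = \frac{8008095}{214}$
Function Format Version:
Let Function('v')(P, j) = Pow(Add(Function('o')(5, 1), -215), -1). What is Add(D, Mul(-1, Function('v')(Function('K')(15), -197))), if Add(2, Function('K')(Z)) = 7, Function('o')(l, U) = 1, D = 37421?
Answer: Rational(8008095, 214) ≈ 37421.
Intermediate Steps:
Function('K')(Z) = 5 (Function('K')(Z) = Add(-2, 7) = 5)
Function('v')(P, j) = Rational(-1, 214) (Function('v')(P, j) = Pow(Add(1, -215), -1) = Pow(-214, -1) = Rational(-1, 214))
Add(D, Mul(-1, Function('v')(Function('K')(15), -197))) = Add(37421, Mul(-1, Rational(-1, 214))) = Add(37421, Rational(1, 214)) = Rational(8008095, 214)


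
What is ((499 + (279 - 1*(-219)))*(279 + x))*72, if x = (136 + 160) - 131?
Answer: 31872096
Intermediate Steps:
x = 165 (x = 296 - 131 = 165)
((499 + (279 - 1*(-219)))*(279 + x))*72 = ((499 + (279 - 1*(-219)))*(279 + 165))*72 = ((499 + (279 + 219))*444)*72 = ((499 + 498)*444)*72 = (997*444)*72 = 442668*72 = 31872096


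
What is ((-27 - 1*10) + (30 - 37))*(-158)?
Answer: 6952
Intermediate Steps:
((-27 - 1*10) + (30 - 37))*(-158) = ((-27 - 10) - 7)*(-158) = (-37 - 7)*(-158) = -44*(-158) = 6952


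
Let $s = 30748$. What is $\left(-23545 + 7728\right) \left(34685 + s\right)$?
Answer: $-1034953761$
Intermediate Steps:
$\left(-23545 + 7728\right) \left(34685 + s\right) = \left(-23545 + 7728\right) \left(34685 + 30748\right) = \left(-15817\right) 65433 = -1034953761$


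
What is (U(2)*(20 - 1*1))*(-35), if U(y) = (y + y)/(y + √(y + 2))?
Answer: -665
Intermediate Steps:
U(y) = 2*y/(y + √(2 + y)) (U(y) = (2*y)/(y + √(2 + y)) = 2*y/(y + √(2 + y)))
(U(2)*(20 - 1*1))*(-35) = ((2*2/(2 + √(2 + 2)))*(20 - 1*1))*(-35) = ((2*2/(2 + √4))*(20 - 1))*(-35) = ((2*2/(2 + 2))*19)*(-35) = ((2*2/4)*19)*(-35) = ((2*2*(¼))*19)*(-35) = (1*19)*(-35) = 19*(-35) = -665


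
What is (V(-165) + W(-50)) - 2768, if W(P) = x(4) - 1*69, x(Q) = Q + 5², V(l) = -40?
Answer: -2848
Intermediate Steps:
x(Q) = 25 + Q (x(Q) = Q + 25 = 25 + Q)
W(P) = -40 (W(P) = (25 + 4) - 1*69 = 29 - 69 = -40)
(V(-165) + W(-50)) - 2768 = (-40 - 40) - 2768 = -80 - 2768 = -2848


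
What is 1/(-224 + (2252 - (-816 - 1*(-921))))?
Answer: 1/1923 ≈ 0.00052002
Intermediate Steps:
1/(-224 + (2252 - (-816 - 1*(-921)))) = 1/(-224 + (2252 - (-816 + 921))) = 1/(-224 + (2252 - 1*105)) = 1/(-224 + (2252 - 105)) = 1/(-224 + 2147) = 1/1923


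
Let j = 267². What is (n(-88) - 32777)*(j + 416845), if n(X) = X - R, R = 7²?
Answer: -16066442476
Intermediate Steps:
j = 71289
R = 49
n(X) = -49 + X (n(X) = X - 1*49 = X - 49 = -49 + X)
(n(-88) - 32777)*(j + 416845) = ((-49 - 88) - 32777)*(71289 + 416845) = (-137 - 32777)*488134 = -32914*488134 = -16066442476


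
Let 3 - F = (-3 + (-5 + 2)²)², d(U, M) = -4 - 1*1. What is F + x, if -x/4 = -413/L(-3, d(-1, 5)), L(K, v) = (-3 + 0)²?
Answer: 1355/9 ≈ 150.56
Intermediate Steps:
d(U, M) = -5 (d(U, M) = -4 - 1 = -5)
F = -33 (F = 3 - (-3 + (-5 + 2)²)² = 3 - (-3 + (-3)²)² = 3 - (-3 + 9)² = 3 - 1*6² = 3 - 1*36 = 3 - 36 = -33)
L(K, v) = 9 (L(K, v) = (-3)² = 9)
x = 1652/9 (x = -(-1652)/9 = -4*(-413/9) = 1652/9 ≈ 183.56)
F + x = -33 + 1652/9 = 1355/9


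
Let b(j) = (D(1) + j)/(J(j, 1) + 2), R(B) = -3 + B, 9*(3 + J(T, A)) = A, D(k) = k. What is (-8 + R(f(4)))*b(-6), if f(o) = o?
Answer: -315/8 ≈ -39.375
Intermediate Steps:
J(T, A) = -3 + A/9
b(j) = -9/8 - 9*j/8 (b(j) = (1 + j)/((-3 + (⅑)*1) + 2) = (1 + j)/((-3 + ⅑) + 2) = (1 + j)/(-26/9 + 2) = (1 + j)/(-8/9) = -9*(1 + j)/8 = -9/8 - 9*j/8)
(-8 + R(f(4)))*b(-6) = (-8 + (-3 + 4))*(-9/8 - 9/8*(-6)) = (-8 + 1)*(-9/8 + 27/4) = -7*45/8 = -315/8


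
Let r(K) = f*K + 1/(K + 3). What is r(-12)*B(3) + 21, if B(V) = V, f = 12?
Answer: -1234/3 ≈ -411.33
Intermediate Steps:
r(K) = 1/(3 + K) + 12*K (r(K) = 12*K + 1/(K + 3) = 12*K + 1/(3 + K) = 1/(3 + K) + 12*K)
r(-12)*B(3) + 21 = ((1 + 12*(-12)² + 36*(-12))/(3 - 12))*3 + 21 = ((1 + 12*144 - 432)/(-9))*3 + 21 = -(1 + 1728 - 432)/9*3 + 21 = -⅑*1297*3 + 21 = -1297/9*3 + 21 = -1297/3 + 21 = -1234/3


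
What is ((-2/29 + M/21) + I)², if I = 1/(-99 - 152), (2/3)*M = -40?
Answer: 22289594209/2596208209 ≈ 8.5854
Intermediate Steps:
M = -60 (M = (3/2)*(-40) = -60)
I = -1/251 (I = 1/(-251) = -1/251 ≈ -0.0039841)
((-2/29 + M/21) + I)² = ((-2/29 - 60/21) - 1/251)² = ((-2*1/29 - 60*1/21) - 1/251)² = ((-2/29 - 20/7) - 1/251)² = (-594/203 - 1/251)² = (-149297/50953)² = 22289594209/2596208209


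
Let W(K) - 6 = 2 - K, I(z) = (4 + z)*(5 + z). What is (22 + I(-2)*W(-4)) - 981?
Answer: -887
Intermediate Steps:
W(K) = 8 - K (W(K) = 6 + (2 - K) = 8 - K)
(22 + I(-2)*W(-4)) - 981 = (22 + (20 + (-2)**2 + 9*(-2))*(8 - 1*(-4))) - 981 = (22 + (20 + 4 - 18)*(8 + 4)) - 981 = (22 + 6*12) - 981 = (22 + 72) - 981 = 94 - 981 = -887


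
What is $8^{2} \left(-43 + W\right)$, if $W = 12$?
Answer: $-1984$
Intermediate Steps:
$8^{2} \left(-43 + W\right) = 8^{2} \left(-43 + 12\right) = 64 \left(-31\right) = -1984$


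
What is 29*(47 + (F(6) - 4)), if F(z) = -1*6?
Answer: 1073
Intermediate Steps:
F(z) = -6
29*(47 + (F(6) - 4)) = 29*(47 + (-6 - 4)) = 29*(47 - 10) = 29*37 = 1073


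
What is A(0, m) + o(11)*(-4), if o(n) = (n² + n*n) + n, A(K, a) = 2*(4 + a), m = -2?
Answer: -1008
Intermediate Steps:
A(K, a) = 8 + 2*a
o(n) = n + 2*n² (o(n) = (n² + n²) + n = 2*n² + n = n + 2*n²)
A(0, m) + o(11)*(-4) = (8 + 2*(-2)) + (11*(1 + 2*11))*(-4) = (8 - 4) + (11*(1 + 22))*(-4) = 4 + (11*23)*(-4) = 4 + 253*(-4) = 4 - 1012 = -1008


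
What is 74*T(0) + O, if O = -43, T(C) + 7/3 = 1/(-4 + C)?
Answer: -1405/6 ≈ -234.17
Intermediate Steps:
T(C) = -7/3 + 1/(-4 + C)
74*T(0) + O = 74*((31 - 7*0)/(3*(-4 + 0))) - 43 = 74*((1/3)*(31 + 0)/(-4)) - 43 = 74*((1/3)*(-1/4)*31) - 43 = 74*(-31/12) - 43 = -1147/6 - 43 = -1405/6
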